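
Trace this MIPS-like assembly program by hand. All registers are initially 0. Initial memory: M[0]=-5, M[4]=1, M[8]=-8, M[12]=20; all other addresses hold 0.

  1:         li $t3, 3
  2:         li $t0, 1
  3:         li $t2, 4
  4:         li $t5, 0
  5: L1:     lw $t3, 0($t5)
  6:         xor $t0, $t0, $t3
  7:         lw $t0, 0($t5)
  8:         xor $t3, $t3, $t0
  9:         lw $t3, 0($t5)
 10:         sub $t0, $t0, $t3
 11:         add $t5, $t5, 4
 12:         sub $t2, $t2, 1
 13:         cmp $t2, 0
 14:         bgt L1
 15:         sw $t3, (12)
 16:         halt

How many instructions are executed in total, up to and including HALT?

46

$t3=3
$t0=1
$t2=4
$t5=0
$t3=M[0]=-5
$t0=1^(-5)=-6
$t0=M[0]=-5
$t3=(-5)^(-5)=0
$t3=M[0]=-5
$t0=(-5)-(-5)=0
$t5=0+4=4
$t2=4-1=3
cmp $t2, 0  (cmp 3,0)
bgt L1: taken
$t3=M[4]=1
$t0=0^1=1
$t0=M[4]=1
$t3=1^1=0
$t3=M[4]=1
$t0=1-1=0
$t5=4+4=8
$t2=3-1=2
cmp $t2, 0  (cmp 2,0)
bgt L1: taken
$t3=M[8]=-8
$t0=0^(-8)=-8
$t0=M[8]=-8
$t3=(-8)^(-8)=0
$t3=M[8]=-8
$t0=(-8)-(-8)=0
$t5=8+4=12
$t2=2-1=1
cmp $t2, 0  (cmp 1,0)
bgt L1: taken
$t3=M[12]=20
$t0=0^20=20
$t0=M[12]=20
$t3=20^20=0
$t3=M[12]=20
$t0=20-20=0
$t5=12+4=16
$t2=1-1=0
cmp $t2, 0  (cmp 0,0)
bgt L1: not taken
sw $t3, (12) → M[12]=20
halt.
Total executed instructions: 46.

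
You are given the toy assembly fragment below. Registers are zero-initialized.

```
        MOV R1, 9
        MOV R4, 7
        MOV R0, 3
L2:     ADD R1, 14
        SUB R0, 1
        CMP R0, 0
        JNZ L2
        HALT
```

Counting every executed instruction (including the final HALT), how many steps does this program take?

after MOV R1, 9: R1=9
after MOV R4, 7: R4=7
after MOV R0, 3: R0=3
after ADD R1, 14: R1=9+14=23
after SUB R0, 1: R0=3-1=2
CMP R0, 0  (cmp 2,0)
JNZ L2: taken
after ADD R1, 14: R1=23+14=37
after SUB R0, 1: R0=2-1=1
CMP R0, 0  (cmp 1,0)
JNZ L2: taken
after ADD R1, 14: R1=37+14=51
after SUB R0, 1: R0=1-1=0
CMP R0, 0  (cmp 0,0)
JNZ L2: not taken
halt.
Total executed instructions: 16.

16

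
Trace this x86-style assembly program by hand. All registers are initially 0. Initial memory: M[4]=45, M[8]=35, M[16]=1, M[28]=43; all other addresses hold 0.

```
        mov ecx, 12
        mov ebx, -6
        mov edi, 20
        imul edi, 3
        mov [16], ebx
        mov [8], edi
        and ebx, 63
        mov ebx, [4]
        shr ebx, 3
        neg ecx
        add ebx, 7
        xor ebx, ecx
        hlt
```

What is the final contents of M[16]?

-6

after mov ecx, 12: ecx=12
after mov ebx, -6: ebx=-6
after mov edi, 20: edi=20
after imul edi, 3: edi=20*3=60
mov [16], ebx → M[16]=-6
mov [8], edi → M[8]=60
after and ebx, 63: ebx=(-6)&63=58
after mov ebx, [4]: ebx=M[4]=45
after shr ebx, 3: ebx=45>>3=5
after neg ecx: ecx=-(12)=-12
after add ebx, 7: ebx=5+7=12
after xor ebx, ecx: ebx=12^(-12)=-8
halt.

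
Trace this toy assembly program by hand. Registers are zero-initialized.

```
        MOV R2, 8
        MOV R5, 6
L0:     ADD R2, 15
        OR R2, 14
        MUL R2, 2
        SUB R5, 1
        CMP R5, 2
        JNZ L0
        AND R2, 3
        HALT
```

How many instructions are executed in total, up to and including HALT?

R2=8
R5=6
R2=8+15=23
R2=23|14=31
R2=31*2=62
R5=6-1=5
CMP R5, 2  (cmp 5,2)
JNZ L0: taken
R2=62+15=77
R2=77|14=79
R2=79*2=158
R5=5-1=4
CMP R5, 2  (cmp 4,2)
JNZ L0: taken
R2=158+15=173
R2=173|14=175
R2=175*2=350
R5=4-1=3
CMP R5, 2  (cmp 3,2)
JNZ L0: taken
R2=350+15=365
R2=365|14=367
R2=367*2=734
R5=3-1=2
CMP R5, 2  (cmp 2,2)
JNZ L0: not taken
R2=734&3=2
halt.
Total executed instructions: 28.

28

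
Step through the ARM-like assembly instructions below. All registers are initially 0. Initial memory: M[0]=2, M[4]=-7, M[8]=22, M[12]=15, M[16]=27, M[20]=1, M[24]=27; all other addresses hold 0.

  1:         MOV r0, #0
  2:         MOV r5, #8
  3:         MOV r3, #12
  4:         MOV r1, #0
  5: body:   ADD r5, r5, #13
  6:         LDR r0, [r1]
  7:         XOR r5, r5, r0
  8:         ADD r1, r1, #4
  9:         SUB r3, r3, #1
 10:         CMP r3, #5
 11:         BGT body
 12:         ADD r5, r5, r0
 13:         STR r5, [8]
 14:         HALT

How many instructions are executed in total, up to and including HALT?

56

r0=0
r5=8
r3=12
r1=0
r5=8+13=21
r0=M[0]=2
r5=21^2=23
r1=0+4=4
r3=12-1=11
CMP r3, #5  (cmp 11,5)
BGT body: taken
r5=23+13=36
r0=M[4]=-7
r5=36^(-7)=-35
r1=4+4=8
r3=11-1=10
CMP r3, #5  (cmp 10,5)
BGT body: taken
r5=(-35)+13=-22
r0=M[8]=22
r5=(-22)^22=-4
r1=8+4=12
r3=10-1=9
CMP r3, #5  (cmp 9,5)
BGT body: taken
r5=(-4)+13=9
r0=M[12]=15
r5=9^15=6
r1=12+4=16
r3=9-1=8
CMP r3, #5  (cmp 8,5)
BGT body: taken
r5=6+13=19
r0=M[16]=27
r5=19^27=8
r1=16+4=20
r3=8-1=7
CMP r3, #5  (cmp 7,5)
BGT body: taken
r5=8+13=21
r0=M[20]=1
r5=21^1=20
r1=20+4=24
r3=7-1=6
CMP r3, #5  (cmp 6,5)
BGT body: taken
r5=20+13=33
r0=M[24]=27
r5=33^27=58
r1=24+4=28
r3=6-1=5
CMP r3, #5  (cmp 5,5)
BGT body: not taken
r5=58+27=85
STR r5, [8] → M[8]=85
halt.
Total executed instructions: 56.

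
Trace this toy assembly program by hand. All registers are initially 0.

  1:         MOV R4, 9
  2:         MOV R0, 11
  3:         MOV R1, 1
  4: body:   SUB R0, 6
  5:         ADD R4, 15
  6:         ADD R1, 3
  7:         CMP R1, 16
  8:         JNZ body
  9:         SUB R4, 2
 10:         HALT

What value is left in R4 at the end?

82

R4=9
R0=11
R1=1
R0=11-6=5
R4=9+15=24
R1=1+3=4
CMP R1, 16  (cmp 4,16)
JNZ body: taken
R0=5-6=-1
R4=24+15=39
R1=4+3=7
CMP R1, 16  (cmp 7,16)
JNZ body: taken
R0=(-1)-6=-7
R4=39+15=54
R1=7+3=10
CMP R1, 16  (cmp 10,16)
JNZ body: taken
R0=(-7)-6=-13
R4=54+15=69
R1=10+3=13
CMP R1, 16  (cmp 13,16)
JNZ body: taken
R0=(-13)-6=-19
R4=69+15=84
R1=13+3=16
CMP R1, 16  (cmp 16,16)
JNZ body: not taken
R4=84-2=82
halt.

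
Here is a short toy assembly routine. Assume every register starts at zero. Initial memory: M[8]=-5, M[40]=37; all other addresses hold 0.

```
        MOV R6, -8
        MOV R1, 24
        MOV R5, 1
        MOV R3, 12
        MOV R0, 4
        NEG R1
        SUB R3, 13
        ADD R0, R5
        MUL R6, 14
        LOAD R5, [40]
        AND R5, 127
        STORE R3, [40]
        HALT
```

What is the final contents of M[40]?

R6=-8
R1=24
R5=1
R3=12
R0=4
R1=-(24)=-24
R3=12-13=-1
R0=4+1=5
R6=(-8)*14=-112
R5=M[40]=37
R5=37&127=37
STORE R3, [40] → M[40]=-1
halt.

-1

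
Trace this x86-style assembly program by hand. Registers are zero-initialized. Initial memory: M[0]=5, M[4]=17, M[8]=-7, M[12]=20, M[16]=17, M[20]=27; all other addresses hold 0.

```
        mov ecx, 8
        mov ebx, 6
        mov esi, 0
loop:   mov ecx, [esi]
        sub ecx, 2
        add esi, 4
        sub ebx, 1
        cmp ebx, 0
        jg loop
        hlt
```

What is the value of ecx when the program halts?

ecx=8
ebx=6
esi=0
ecx=M[0]=5
ecx=5-2=3
esi=0+4=4
ebx=6-1=5
cmp ebx, 0  (cmp 5,0)
jg loop: taken
ecx=M[4]=17
ecx=17-2=15
esi=4+4=8
ebx=5-1=4
cmp ebx, 0  (cmp 4,0)
jg loop: taken
ecx=M[8]=-7
ecx=(-7)-2=-9
esi=8+4=12
ebx=4-1=3
cmp ebx, 0  (cmp 3,0)
jg loop: taken
ecx=M[12]=20
ecx=20-2=18
esi=12+4=16
ebx=3-1=2
cmp ebx, 0  (cmp 2,0)
jg loop: taken
ecx=M[16]=17
ecx=17-2=15
esi=16+4=20
ebx=2-1=1
cmp ebx, 0  (cmp 1,0)
jg loop: taken
ecx=M[20]=27
ecx=27-2=25
esi=20+4=24
ebx=1-1=0
cmp ebx, 0  (cmp 0,0)
jg loop: not taken
halt.

25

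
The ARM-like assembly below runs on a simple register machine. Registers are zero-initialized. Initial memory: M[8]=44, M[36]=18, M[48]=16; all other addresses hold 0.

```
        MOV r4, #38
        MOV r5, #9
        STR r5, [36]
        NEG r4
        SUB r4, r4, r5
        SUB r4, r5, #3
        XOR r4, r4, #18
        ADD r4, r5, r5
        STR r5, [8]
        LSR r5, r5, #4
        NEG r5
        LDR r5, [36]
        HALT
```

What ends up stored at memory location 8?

9

after MOV r4, #38: r4=38
after MOV r5, #9: r5=9
STR r5, [36] → M[36]=9
after NEG r4: r4=-(38)=-38
after SUB r4, r4, r5: r4=(-38)-9=-47
after SUB r4, r5, #3: r4=9-3=6
after XOR r4, r4, #18: r4=6^18=20
after ADD r4, r5, r5: r4=9+9=18
STR r5, [8] → M[8]=9
after LSR r5, r5, #4: r5=9>>4=0
after NEG r5: r5=-(0)=0
after LDR r5, [36]: r5=M[36]=9
halt.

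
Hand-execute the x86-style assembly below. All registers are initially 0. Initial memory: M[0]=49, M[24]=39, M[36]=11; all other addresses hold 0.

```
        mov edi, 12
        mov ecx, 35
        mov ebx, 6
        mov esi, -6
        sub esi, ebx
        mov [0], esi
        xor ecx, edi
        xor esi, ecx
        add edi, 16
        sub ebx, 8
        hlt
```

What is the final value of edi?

mov edi, 12 → edi=12
mov ecx, 35 → ecx=35
mov ebx, 6 → ebx=6
mov esi, -6 → esi=-6
sub esi, ebx → esi=(-6)-6=-12
mov [0], esi → M[0]=-12
xor ecx, edi → ecx=35^12=47
xor esi, ecx → esi=(-12)^47=-37
add edi, 16 → edi=12+16=28
sub ebx, 8 → ebx=6-8=-2
halt.

28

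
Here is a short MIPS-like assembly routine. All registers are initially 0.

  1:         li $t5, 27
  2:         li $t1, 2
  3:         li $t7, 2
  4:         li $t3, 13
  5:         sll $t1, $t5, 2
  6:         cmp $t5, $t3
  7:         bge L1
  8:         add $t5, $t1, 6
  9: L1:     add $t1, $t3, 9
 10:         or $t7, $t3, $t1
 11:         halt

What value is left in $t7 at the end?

after li $t5, 27: $t5=27
after li $t1, 2: $t1=2
after li $t7, 2: $t7=2
after li $t3, 13: $t3=13
after sll $t1, $t5, 2: $t1=27<<2=108
cmp $t5, $t3  (cmp 27,13)
bge L1: taken
after add $t1, $t3, 9: $t1=13+9=22
after or $t7, $t3, $t1: $t7=13|22=31
halt.

31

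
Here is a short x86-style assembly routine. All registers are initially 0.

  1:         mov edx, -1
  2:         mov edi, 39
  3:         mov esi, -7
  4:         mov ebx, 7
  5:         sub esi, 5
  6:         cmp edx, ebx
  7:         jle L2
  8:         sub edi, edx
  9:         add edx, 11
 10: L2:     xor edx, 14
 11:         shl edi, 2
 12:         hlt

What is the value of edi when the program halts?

edx=-1
edi=39
esi=-7
ebx=7
esi=(-7)-5=-12
cmp edx, ebx  (cmp -1,7)
jle L2: taken
edx=(-1)^14=-15
edi=39<<2=156
halt.

156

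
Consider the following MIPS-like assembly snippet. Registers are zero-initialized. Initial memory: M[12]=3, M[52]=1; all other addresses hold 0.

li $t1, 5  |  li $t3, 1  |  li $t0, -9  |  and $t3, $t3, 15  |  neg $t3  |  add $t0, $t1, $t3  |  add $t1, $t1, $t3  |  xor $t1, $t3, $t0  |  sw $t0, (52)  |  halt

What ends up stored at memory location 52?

$t1=5
$t3=1
$t0=-9
$t3=1&15=1
$t3=-(1)=-1
$t0=5+(-1)=4
$t1=5+(-1)=4
$t1=(-1)^4=-5
sw $t0, (52) → M[52]=4
halt.

4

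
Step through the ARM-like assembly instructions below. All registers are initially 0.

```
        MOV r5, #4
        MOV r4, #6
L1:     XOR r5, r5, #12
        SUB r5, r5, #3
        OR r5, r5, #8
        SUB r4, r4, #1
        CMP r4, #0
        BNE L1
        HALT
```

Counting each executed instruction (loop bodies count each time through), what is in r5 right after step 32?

after MOV r5, #4: r5=4
after MOV r4, #6: r4=6
after XOR r5, r5, #12: r5=4^12=8
after SUB r5, r5, #3: r5=8-3=5
after OR r5, r5, #8: r5=5|8=13
after SUB r4, r4, #1: r4=6-1=5
CMP r4, #0  (cmp 5,0)
BNE L1: taken
after XOR r5, r5, #12: r5=13^12=1
after SUB r5, r5, #3: r5=1-3=-2
after OR r5, r5, #8: r5=(-2)|8=-2
after SUB r4, r4, #1: r4=5-1=4
CMP r4, #0  (cmp 4,0)
BNE L1: taken
after XOR r5, r5, #12: r5=(-2)^12=-14
after SUB r5, r5, #3: r5=(-14)-3=-17
after OR r5, r5, #8: r5=(-17)|8=-17
after SUB r4, r4, #1: r4=4-1=3
CMP r4, #0  (cmp 3,0)
BNE L1: taken
after XOR r5, r5, #12: r5=(-17)^12=-29
after SUB r5, r5, #3: r5=(-29)-3=-32
after OR r5, r5, #8: r5=(-32)|8=-24
after SUB r4, r4, #1: r4=3-1=2
CMP r4, #0  (cmp 2,0)
BNE L1: taken
after XOR r5, r5, #12: r5=(-24)^12=-28
after SUB r5, r5, #3: r5=(-28)-3=-31
after OR r5, r5, #8: r5=(-31)|8=-23
after SUB r4, r4, #1: r4=2-1=1
CMP r4, #0  (cmp 1,0)
BNE L1: taken
After step 32: r5 = -23.

-23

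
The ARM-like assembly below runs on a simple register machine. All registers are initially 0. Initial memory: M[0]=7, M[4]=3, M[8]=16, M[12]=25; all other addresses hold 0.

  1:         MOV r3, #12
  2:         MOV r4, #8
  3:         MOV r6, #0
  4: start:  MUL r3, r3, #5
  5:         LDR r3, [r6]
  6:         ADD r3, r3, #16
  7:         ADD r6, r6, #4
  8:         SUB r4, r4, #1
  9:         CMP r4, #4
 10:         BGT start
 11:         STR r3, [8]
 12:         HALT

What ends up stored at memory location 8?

41

after MOV r3, #12: r3=12
after MOV r4, #8: r4=8
after MOV r6, #0: r6=0
after MUL r3, r3, #5: r3=12*5=60
after LDR r3, [r6]: r3=M[0]=7
after ADD r3, r3, #16: r3=7+16=23
after ADD r6, r6, #4: r6=0+4=4
after SUB r4, r4, #1: r4=8-1=7
CMP r4, #4  (cmp 7,4)
BGT start: taken
after MUL r3, r3, #5: r3=23*5=115
after LDR r3, [r6]: r3=M[4]=3
after ADD r3, r3, #16: r3=3+16=19
after ADD r6, r6, #4: r6=4+4=8
after SUB r4, r4, #1: r4=7-1=6
CMP r4, #4  (cmp 6,4)
BGT start: taken
after MUL r3, r3, #5: r3=19*5=95
after LDR r3, [r6]: r3=M[8]=16
after ADD r3, r3, #16: r3=16+16=32
after ADD r6, r6, #4: r6=8+4=12
after SUB r4, r4, #1: r4=6-1=5
CMP r4, #4  (cmp 5,4)
BGT start: taken
after MUL r3, r3, #5: r3=32*5=160
after LDR r3, [r6]: r3=M[12]=25
after ADD r3, r3, #16: r3=25+16=41
after ADD r6, r6, #4: r6=12+4=16
after SUB r4, r4, #1: r4=5-1=4
CMP r4, #4  (cmp 4,4)
BGT start: not taken
STR r3, [8] → M[8]=41
halt.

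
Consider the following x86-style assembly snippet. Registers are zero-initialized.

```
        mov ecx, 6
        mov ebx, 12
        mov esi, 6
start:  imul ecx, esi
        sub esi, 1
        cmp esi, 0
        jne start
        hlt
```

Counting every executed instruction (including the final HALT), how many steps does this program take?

after mov ecx, 6: ecx=6
after mov ebx, 12: ebx=12
after mov esi, 6: esi=6
after imul ecx, esi: ecx=6*6=36
after sub esi, 1: esi=6-1=5
cmp esi, 0  (cmp 5,0)
jne start: taken
after imul ecx, esi: ecx=36*5=180
after sub esi, 1: esi=5-1=4
cmp esi, 0  (cmp 4,0)
jne start: taken
after imul ecx, esi: ecx=180*4=720
after sub esi, 1: esi=4-1=3
cmp esi, 0  (cmp 3,0)
jne start: taken
after imul ecx, esi: ecx=720*3=2160
after sub esi, 1: esi=3-1=2
cmp esi, 0  (cmp 2,0)
jne start: taken
after imul ecx, esi: ecx=2160*2=4320
after sub esi, 1: esi=2-1=1
cmp esi, 0  (cmp 1,0)
jne start: taken
after imul ecx, esi: ecx=4320*1=4320
after sub esi, 1: esi=1-1=0
cmp esi, 0  (cmp 0,0)
jne start: not taken
halt.
Total executed instructions: 28.

28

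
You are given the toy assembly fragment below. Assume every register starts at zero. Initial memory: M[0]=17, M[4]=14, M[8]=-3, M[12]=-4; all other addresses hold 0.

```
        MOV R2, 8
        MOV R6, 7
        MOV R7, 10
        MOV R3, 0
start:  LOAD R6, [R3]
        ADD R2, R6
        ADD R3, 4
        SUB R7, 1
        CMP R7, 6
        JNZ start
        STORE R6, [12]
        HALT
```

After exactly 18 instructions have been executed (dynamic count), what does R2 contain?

R2=8
R6=7
R7=10
R3=0
R6=M[0]=17
R2=8+17=25
R3=0+4=4
R7=10-1=9
CMP R7, 6  (cmp 9,6)
JNZ start: taken
R6=M[4]=14
R2=25+14=39
R3=4+4=8
R7=9-1=8
CMP R7, 6  (cmp 8,6)
JNZ start: taken
R6=M[8]=-3
R2=39+(-3)=36
After step 18: R2 = 36.

36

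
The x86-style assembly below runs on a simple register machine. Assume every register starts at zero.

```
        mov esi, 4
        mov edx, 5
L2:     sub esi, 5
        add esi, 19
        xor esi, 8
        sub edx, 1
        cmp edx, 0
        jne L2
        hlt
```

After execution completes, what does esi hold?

esi=4
edx=5
esi=4-5=-1
esi=(-1)+19=18
esi=18^8=26
edx=5-1=4
cmp edx, 0  (cmp 4,0)
jne L2: taken
esi=26-5=21
esi=21+19=40
esi=40^8=32
edx=4-1=3
cmp edx, 0  (cmp 3,0)
jne L2: taken
esi=32-5=27
esi=27+19=46
esi=46^8=38
edx=3-1=2
cmp edx, 0  (cmp 2,0)
jne L2: taken
esi=38-5=33
esi=33+19=52
esi=52^8=60
edx=2-1=1
cmp edx, 0  (cmp 1,0)
jne L2: taken
esi=60-5=55
esi=55+19=74
esi=74^8=66
edx=1-1=0
cmp edx, 0  (cmp 0,0)
jne L2: not taken
halt.

66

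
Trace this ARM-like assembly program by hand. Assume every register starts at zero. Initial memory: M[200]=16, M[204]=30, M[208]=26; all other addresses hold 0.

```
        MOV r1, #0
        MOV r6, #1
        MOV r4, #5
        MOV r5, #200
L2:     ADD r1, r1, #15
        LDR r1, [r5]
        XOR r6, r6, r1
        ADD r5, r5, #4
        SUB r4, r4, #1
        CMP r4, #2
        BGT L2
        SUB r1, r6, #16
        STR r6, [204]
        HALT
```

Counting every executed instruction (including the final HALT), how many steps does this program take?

r1=0
r6=1
r4=5
r5=200
r1=0+15=15
r1=M[200]=16
r6=1^16=17
r5=200+4=204
r4=5-1=4
CMP r4, #2  (cmp 4,2)
BGT L2: taken
r1=16+15=31
r1=M[204]=30
r6=17^30=15
r5=204+4=208
r4=4-1=3
CMP r4, #2  (cmp 3,2)
BGT L2: taken
r1=30+15=45
r1=M[208]=26
r6=15^26=21
r5=208+4=212
r4=3-1=2
CMP r4, #2  (cmp 2,2)
BGT L2: not taken
r1=21-16=5
STR r6, [204] → M[204]=21
halt.
Total executed instructions: 28.

28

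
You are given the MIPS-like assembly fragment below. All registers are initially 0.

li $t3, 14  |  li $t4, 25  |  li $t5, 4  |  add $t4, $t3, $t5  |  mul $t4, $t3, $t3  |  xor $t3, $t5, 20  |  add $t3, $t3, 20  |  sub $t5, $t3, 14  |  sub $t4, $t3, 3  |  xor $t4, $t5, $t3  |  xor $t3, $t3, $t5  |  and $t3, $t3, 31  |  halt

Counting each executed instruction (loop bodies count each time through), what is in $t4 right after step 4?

$t3=14
$t4=25
$t5=4
$t4=14+4=18
After step 4: $t4 = 18.

18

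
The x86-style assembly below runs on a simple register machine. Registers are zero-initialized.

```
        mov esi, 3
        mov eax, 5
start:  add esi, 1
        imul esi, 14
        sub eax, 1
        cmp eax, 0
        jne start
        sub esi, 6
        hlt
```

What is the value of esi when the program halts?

2192660

after mov esi, 3: esi=3
after mov eax, 5: eax=5
after add esi, 1: esi=3+1=4
after imul esi, 14: esi=4*14=56
after sub eax, 1: eax=5-1=4
cmp eax, 0  (cmp 4,0)
jne start: taken
after add esi, 1: esi=56+1=57
after imul esi, 14: esi=57*14=798
after sub eax, 1: eax=4-1=3
cmp eax, 0  (cmp 3,0)
jne start: taken
after add esi, 1: esi=798+1=799
after imul esi, 14: esi=799*14=11186
after sub eax, 1: eax=3-1=2
cmp eax, 0  (cmp 2,0)
jne start: taken
after add esi, 1: esi=11186+1=11187
after imul esi, 14: esi=11187*14=156618
after sub eax, 1: eax=2-1=1
cmp eax, 0  (cmp 1,0)
jne start: taken
after add esi, 1: esi=156618+1=156619
after imul esi, 14: esi=156619*14=2192666
after sub eax, 1: eax=1-1=0
cmp eax, 0  (cmp 0,0)
jne start: not taken
after sub esi, 6: esi=2192666-6=2192660
halt.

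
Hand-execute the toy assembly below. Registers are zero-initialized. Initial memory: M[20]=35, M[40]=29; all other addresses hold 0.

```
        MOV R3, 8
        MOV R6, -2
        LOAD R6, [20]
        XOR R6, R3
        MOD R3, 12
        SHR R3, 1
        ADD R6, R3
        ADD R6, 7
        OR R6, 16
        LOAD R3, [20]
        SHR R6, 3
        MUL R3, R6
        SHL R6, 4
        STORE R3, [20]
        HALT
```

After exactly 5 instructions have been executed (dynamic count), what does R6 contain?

43

after MOV R3, 8: R3=8
after MOV R6, -2: R6=-2
after LOAD R6, [20]: R6=M[20]=35
after XOR R6, R3: R6=35^8=43
after MOD R3, 12: R3=8%12=8
After step 5: R6 = 43.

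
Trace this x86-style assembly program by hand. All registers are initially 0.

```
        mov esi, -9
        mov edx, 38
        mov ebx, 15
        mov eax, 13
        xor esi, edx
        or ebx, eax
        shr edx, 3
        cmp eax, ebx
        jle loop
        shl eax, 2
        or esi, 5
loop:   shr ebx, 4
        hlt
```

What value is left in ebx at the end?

after mov esi, -9: esi=-9
after mov edx, 38: edx=38
after mov ebx, 15: ebx=15
after mov eax, 13: eax=13
after xor esi, edx: esi=(-9)^38=-47
after or ebx, eax: ebx=15|13=15
after shr edx, 3: edx=38>>3=4
cmp eax, ebx  (cmp 13,15)
jle loop: taken
after shr ebx, 4: ebx=15>>4=0
halt.

0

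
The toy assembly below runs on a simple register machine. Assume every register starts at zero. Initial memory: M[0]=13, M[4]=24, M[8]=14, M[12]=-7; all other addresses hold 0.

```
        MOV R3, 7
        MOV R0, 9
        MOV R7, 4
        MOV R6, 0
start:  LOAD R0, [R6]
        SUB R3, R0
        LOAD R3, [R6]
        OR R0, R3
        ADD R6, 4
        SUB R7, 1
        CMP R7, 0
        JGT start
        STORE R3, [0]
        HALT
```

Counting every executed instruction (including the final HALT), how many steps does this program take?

38

MOV R3, 7 → R3=7
MOV R0, 9 → R0=9
MOV R7, 4 → R7=4
MOV R6, 0 → R6=0
LOAD R0, [R6] → R0=M[0]=13
SUB R3, R0 → R3=7-13=-6
LOAD R3, [R6] → R3=M[0]=13
OR R0, R3 → R0=13|13=13
ADD R6, 4 → R6=0+4=4
SUB R7, 1 → R7=4-1=3
CMP R7, 0  (cmp 3,0)
JGT start: taken
LOAD R0, [R6] → R0=M[4]=24
SUB R3, R0 → R3=13-24=-11
LOAD R3, [R6] → R3=M[4]=24
OR R0, R3 → R0=24|24=24
ADD R6, 4 → R6=4+4=8
SUB R7, 1 → R7=3-1=2
CMP R7, 0  (cmp 2,0)
JGT start: taken
LOAD R0, [R6] → R0=M[8]=14
SUB R3, R0 → R3=24-14=10
LOAD R3, [R6] → R3=M[8]=14
OR R0, R3 → R0=14|14=14
ADD R6, 4 → R6=8+4=12
SUB R7, 1 → R7=2-1=1
CMP R7, 0  (cmp 1,0)
JGT start: taken
LOAD R0, [R6] → R0=M[12]=-7
SUB R3, R0 → R3=14-(-7)=21
LOAD R3, [R6] → R3=M[12]=-7
OR R0, R3 → R0=(-7)|(-7)=-7
ADD R6, 4 → R6=12+4=16
SUB R7, 1 → R7=1-1=0
CMP R7, 0  (cmp 0,0)
JGT start: not taken
STORE R3, [0] → M[0]=-7
halt.
Total executed instructions: 38.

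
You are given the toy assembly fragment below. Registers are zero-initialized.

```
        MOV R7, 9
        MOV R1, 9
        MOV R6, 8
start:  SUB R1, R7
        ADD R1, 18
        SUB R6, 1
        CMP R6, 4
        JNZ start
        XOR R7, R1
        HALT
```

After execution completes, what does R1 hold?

45

R7=9
R1=9
R6=8
R1=9-9=0
R1=0+18=18
R6=8-1=7
CMP R6, 4  (cmp 7,4)
JNZ start: taken
R1=18-9=9
R1=9+18=27
R6=7-1=6
CMP R6, 4  (cmp 6,4)
JNZ start: taken
R1=27-9=18
R1=18+18=36
R6=6-1=5
CMP R6, 4  (cmp 5,4)
JNZ start: taken
R1=36-9=27
R1=27+18=45
R6=5-1=4
CMP R6, 4  (cmp 4,4)
JNZ start: not taken
R7=9^45=36
halt.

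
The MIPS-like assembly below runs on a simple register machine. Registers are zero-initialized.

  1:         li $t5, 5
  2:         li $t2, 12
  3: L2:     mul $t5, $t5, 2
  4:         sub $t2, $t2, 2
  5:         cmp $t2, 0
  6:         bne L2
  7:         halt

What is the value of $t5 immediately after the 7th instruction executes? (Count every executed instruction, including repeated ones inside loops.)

$t5=5
$t2=12
$t5=5*2=10
$t2=12-2=10
cmp $t2, 0  (cmp 10,0)
bne L2: taken
$t5=10*2=20
After step 7: $t5 = 20.

20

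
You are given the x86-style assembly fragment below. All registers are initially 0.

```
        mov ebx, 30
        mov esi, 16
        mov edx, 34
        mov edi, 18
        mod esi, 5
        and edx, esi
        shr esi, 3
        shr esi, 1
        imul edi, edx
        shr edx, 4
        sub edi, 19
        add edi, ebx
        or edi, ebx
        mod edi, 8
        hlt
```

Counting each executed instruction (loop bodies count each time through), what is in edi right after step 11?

-19

after mov ebx, 30: ebx=30
after mov esi, 16: esi=16
after mov edx, 34: edx=34
after mov edi, 18: edi=18
after mod esi, 5: esi=16%5=1
after and edx, esi: edx=34&1=0
after shr esi, 3: esi=1>>3=0
after shr esi, 1: esi=0>>1=0
after imul edi, edx: edi=18*0=0
after shr edx, 4: edx=0>>4=0
after sub edi, 19: edi=0-19=-19
After step 11: edi = -19.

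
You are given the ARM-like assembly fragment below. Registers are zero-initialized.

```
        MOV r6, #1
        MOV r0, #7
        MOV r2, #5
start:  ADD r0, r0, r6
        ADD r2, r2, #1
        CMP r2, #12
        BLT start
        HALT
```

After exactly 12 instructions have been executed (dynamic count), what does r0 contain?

MOV r6, #1 → r6=1
MOV r0, #7 → r0=7
MOV r2, #5 → r2=5
ADD r0, r0, r6 → r0=7+1=8
ADD r2, r2, #1 → r2=5+1=6
CMP r2, #12  (cmp 6,12)
BLT start: taken
ADD r0, r0, r6 → r0=8+1=9
ADD r2, r2, #1 → r2=6+1=7
CMP r2, #12  (cmp 7,12)
BLT start: taken
ADD r0, r0, r6 → r0=9+1=10
After step 12: r0 = 10.

10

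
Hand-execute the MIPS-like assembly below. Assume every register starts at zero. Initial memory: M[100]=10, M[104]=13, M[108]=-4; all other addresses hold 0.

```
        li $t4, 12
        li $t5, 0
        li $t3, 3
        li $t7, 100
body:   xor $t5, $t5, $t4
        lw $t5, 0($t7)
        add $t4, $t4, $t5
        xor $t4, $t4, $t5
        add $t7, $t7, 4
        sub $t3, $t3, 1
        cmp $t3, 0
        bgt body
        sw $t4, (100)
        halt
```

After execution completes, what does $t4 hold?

-36

$t4=12
$t5=0
$t3=3
$t7=100
$t5=0^12=12
$t5=M[100]=10
$t4=12+10=22
$t4=22^10=28
$t7=100+4=104
$t3=3-1=2
cmp $t3, 0  (cmp 2,0)
bgt body: taken
$t5=10^28=22
$t5=M[104]=13
$t4=28+13=41
$t4=41^13=36
$t7=104+4=108
$t3=2-1=1
cmp $t3, 0  (cmp 1,0)
bgt body: taken
$t5=13^36=41
$t5=M[108]=-4
$t4=36+(-4)=32
$t4=32^(-4)=-36
$t7=108+4=112
$t3=1-1=0
cmp $t3, 0  (cmp 0,0)
bgt body: not taken
sw $t4, (100) → M[100]=-36
halt.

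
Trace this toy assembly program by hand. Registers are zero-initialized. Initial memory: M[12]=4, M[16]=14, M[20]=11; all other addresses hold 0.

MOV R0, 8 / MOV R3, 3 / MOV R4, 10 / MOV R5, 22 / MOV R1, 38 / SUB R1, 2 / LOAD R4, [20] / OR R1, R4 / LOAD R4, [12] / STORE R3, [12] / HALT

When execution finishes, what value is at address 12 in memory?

R0=8
R3=3
R4=10
R5=22
R1=38
R1=38-2=36
R4=M[20]=11
R1=36|11=47
R4=M[12]=4
STORE R3, [12] → M[12]=3
halt.

3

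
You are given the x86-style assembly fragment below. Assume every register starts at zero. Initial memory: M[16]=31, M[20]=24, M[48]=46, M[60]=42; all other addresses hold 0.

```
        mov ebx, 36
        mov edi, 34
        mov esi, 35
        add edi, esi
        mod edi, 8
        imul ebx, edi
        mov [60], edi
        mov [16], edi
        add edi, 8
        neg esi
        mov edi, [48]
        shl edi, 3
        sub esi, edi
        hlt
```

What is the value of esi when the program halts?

mov ebx, 36 → ebx=36
mov edi, 34 → edi=34
mov esi, 35 → esi=35
add edi, esi → edi=34+35=69
mod edi, 8 → edi=69%8=5
imul ebx, edi → ebx=36*5=180
mov [60], edi → M[60]=5
mov [16], edi → M[16]=5
add edi, 8 → edi=5+8=13
neg esi → esi=-(35)=-35
mov edi, [48] → edi=M[48]=46
shl edi, 3 → edi=46<<3=368
sub esi, edi → esi=(-35)-368=-403
halt.

-403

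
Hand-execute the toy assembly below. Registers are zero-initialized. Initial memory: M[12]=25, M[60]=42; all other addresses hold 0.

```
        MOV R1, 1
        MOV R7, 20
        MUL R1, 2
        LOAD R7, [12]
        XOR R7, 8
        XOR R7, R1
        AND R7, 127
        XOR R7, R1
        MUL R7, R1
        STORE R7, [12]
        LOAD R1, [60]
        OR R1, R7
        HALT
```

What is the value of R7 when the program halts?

34

R1=1
R7=20
R1=1*2=2
R7=M[12]=25
R7=25^8=17
R7=17^2=19
R7=19&127=19
R7=19^2=17
R7=17*2=34
STORE R7, [12] → M[12]=34
R1=M[60]=42
R1=42|34=42
halt.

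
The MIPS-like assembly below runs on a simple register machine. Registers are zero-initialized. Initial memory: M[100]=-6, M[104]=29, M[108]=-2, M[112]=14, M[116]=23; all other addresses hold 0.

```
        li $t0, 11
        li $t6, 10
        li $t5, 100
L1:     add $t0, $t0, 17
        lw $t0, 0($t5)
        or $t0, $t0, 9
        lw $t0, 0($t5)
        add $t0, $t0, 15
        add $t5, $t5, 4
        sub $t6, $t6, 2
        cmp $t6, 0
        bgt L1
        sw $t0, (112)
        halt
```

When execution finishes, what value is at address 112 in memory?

$t0=11
$t6=10
$t5=100
$t0=11+17=28
$t0=M[100]=-6
$t0=(-6)|9=-5
$t0=M[100]=-6
$t0=(-6)+15=9
$t5=100+4=104
$t6=10-2=8
cmp $t6, 0  (cmp 8,0)
bgt L1: taken
$t0=9+17=26
$t0=M[104]=29
$t0=29|9=29
$t0=M[104]=29
$t0=29+15=44
$t5=104+4=108
$t6=8-2=6
cmp $t6, 0  (cmp 6,0)
bgt L1: taken
$t0=44+17=61
$t0=M[108]=-2
$t0=(-2)|9=-1
$t0=M[108]=-2
$t0=(-2)+15=13
$t5=108+4=112
$t6=6-2=4
cmp $t6, 0  (cmp 4,0)
bgt L1: taken
$t0=13+17=30
$t0=M[112]=14
$t0=14|9=15
$t0=M[112]=14
$t0=14+15=29
$t5=112+4=116
$t6=4-2=2
cmp $t6, 0  (cmp 2,0)
bgt L1: taken
$t0=29+17=46
$t0=M[116]=23
$t0=23|9=31
$t0=M[116]=23
$t0=23+15=38
$t5=116+4=120
$t6=2-2=0
cmp $t6, 0  (cmp 0,0)
bgt L1: not taken
sw $t0, (112) → M[112]=38
halt.

38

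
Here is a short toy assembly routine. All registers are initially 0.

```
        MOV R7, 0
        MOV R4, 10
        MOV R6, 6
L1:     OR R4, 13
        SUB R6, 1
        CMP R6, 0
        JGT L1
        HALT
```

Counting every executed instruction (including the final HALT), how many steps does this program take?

28

MOV R7, 0 → R7=0
MOV R4, 10 → R4=10
MOV R6, 6 → R6=6
OR R4, 13 → R4=10|13=15
SUB R6, 1 → R6=6-1=5
CMP R6, 0  (cmp 5,0)
JGT L1: taken
OR R4, 13 → R4=15|13=15
SUB R6, 1 → R6=5-1=4
CMP R6, 0  (cmp 4,0)
JGT L1: taken
OR R4, 13 → R4=15|13=15
SUB R6, 1 → R6=4-1=3
CMP R6, 0  (cmp 3,0)
JGT L1: taken
OR R4, 13 → R4=15|13=15
SUB R6, 1 → R6=3-1=2
CMP R6, 0  (cmp 2,0)
JGT L1: taken
OR R4, 13 → R4=15|13=15
SUB R6, 1 → R6=2-1=1
CMP R6, 0  (cmp 1,0)
JGT L1: taken
OR R4, 13 → R4=15|13=15
SUB R6, 1 → R6=1-1=0
CMP R6, 0  (cmp 0,0)
JGT L1: not taken
halt.
Total executed instructions: 28.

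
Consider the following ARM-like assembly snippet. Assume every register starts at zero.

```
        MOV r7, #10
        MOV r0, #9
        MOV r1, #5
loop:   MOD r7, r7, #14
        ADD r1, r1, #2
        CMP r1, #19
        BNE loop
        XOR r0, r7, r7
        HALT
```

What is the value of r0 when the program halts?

after MOV r7, #10: r7=10
after MOV r0, #9: r0=9
after MOV r1, #5: r1=5
after MOD r7, r7, #14: r7=10%14=10
after ADD r1, r1, #2: r1=5+2=7
CMP r1, #19  (cmp 7,19)
BNE loop: taken
after MOD r7, r7, #14: r7=10%14=10
after ADD r1, r1, #2: r1=7+2=9
CMP r1, #19  (cmp 9,19)
BNE loop: taken
after MOD r7, r7, #14: r7=10%14=10
after ADD r1, r1, #2: r1=9+2=11
CMP r1, #19  (cmp 11,19)
BNE loop: taken
after MOD r7, r7, #14: r7=10%14=10
after ADD r1, r1, #2: r1=11+2=13
CMP r1, #19  (cmp 13,19)
BNE loop: taken
after MOD r7, r7, #14: r7=10%14=10
after ADD r1, r1, #2: r1=13+2=15
CMP r1, #19  (cmp 15,19)
BNE loop: taken
after MOD r7, r7, #14: r7=10%14=10
after ADD r1, r1, #2: r1=15+2=17
CMP r1, #19  (cmp 17,19)
BNE loop: taken
after MOD r7, r7, #14: r7=10%14=10
after ADD r1, r1, #2: r1=17+2=19
CMP r1, #19  (cmp 19,19)
BNE loop: not taken
after XOR r0, r7, r7: r0=10^10=0
halt.

0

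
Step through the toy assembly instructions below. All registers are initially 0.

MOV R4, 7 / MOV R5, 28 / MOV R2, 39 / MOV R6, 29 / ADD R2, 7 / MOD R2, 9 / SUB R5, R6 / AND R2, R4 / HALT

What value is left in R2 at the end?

1

after MOV R4, 7: R4=7
after MOV R5, 28: R5=28
after MOV R2, 39: R2=39
after MOV R6, 29: R6=29
after ADD R2, 7: R2=39+7=46
after MOD R2, 9: R2=46%9=1
after SUB R5, R6: R5=28-29=-1
after AND R2, R4: R2=1&7=1
halt.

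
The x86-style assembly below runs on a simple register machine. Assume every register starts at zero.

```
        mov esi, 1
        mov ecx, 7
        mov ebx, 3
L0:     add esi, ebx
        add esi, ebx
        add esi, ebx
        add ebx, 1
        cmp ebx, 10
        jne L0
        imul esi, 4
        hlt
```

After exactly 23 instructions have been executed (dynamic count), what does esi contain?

49

after mov esi, 1: esi=1
after mov ecx, 7: ecx=7
after mov ebx, 3: ebx=3
after add esi, ebx: esi=1+3=4
after add esi, ebx: esi=4+3=7
after add esi, ebx: esi=7+3=10
after add ebx, 1: ebx=3+1=4
cmp ebx, 10  (cmp 4,10)
jne L0: taken
after add esi, ebx: esi=10+4=14
after add esi, ebx: esi=14+4=18
after add esi, ebx: esi=18+4=22
after add ebx, 1: ebx=4+1=5
cmp ebx, 10  (cmp 5,10)
jne L0: taken
after add esi, ebx: esi=22+5=27
after add esi, ebx: esi=27+5=32
after add esi, ebx: esi=32+5=37
after add ebx, 1: ebx=5+1=6
cmp ebx, 10  (cmp 6,10)
jne L0: taken
after add esi, ebx: esi=37+6=43
after add esi, ebx: esi=43+6=49
After step 23: esi = 49.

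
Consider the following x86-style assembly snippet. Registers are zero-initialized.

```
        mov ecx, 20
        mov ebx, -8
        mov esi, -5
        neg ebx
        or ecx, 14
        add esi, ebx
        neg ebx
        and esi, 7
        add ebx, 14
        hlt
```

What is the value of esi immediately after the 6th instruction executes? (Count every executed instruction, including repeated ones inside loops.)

3

after mov ecx, 20: ecx=20
after mov ebx, -8: ebx=-8
after mov esi, -5: esi=-5
after neg ebx: ebx=-(-8)=8
after or ecx, 14: ecx=20|14=30
after add esi, ebx: esi=(-5)+8=3
After step 6: esi = 3.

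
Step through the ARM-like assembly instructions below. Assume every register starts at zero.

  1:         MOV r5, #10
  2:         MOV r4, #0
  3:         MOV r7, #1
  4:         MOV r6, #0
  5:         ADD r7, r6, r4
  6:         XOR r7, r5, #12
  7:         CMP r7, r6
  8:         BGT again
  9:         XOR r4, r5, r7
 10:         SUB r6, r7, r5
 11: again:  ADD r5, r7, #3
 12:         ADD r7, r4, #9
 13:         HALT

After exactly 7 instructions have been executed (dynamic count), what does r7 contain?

r5=10
r4=0
r7=1
r6=0
r7=0+0=0
r7=10^12=6
CMP r7, r6  (cmp 6,0)
After step 7: r7 = 6.

6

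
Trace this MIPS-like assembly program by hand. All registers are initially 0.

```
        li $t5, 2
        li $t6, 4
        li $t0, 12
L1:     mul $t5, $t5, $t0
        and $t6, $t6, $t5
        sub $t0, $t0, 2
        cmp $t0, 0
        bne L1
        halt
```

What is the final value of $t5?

92160

li $t5, 2 → $t5=2
li $t6, 4 → $t6=4
li $t0, 12 → $t0=12
mul $t5, $t5, $t0 → $t5=2*12=24
and $t6, $t6, $t5 → $t6=4&24=0
sub $t0, $t0, 2 → $t0=12-2=10
cmp $t0, 0  (cmp 10,0)
bne L1: taken
mul $t5, $t5, $t0 → $t5=24*10=240
and $t6, $t6, $t5 → $t6=0&240=0
sub $t0, $t0, 2 → $t0=10-2=8
cmp $t0, 0  (cmp 8,0)
bne L1: taken
mul $t5, $t5, $t0 → $t5=240*8=1920
and $t6, $t6, $t5 → $t6=0&1920=0
sub $t0, $t0, 2 → $t0=8-2=6
cmp $t0, 0  (cmp 6,0)
bne L1: taken
mul $t5, $t5, $t0 → $t5=1920*6=11520
and $t6, $t6, $t5 → $t6=0&11520=0
sub $t0, $t0, 2 → $t0=6-2=4
cmp $t0, 0  (cmp 4,0)
bne L1: taken
mul $t5, $t5, $t0 → $t5=11520*4=46080
and $t6, $t6, $t5 → $t6=0&46080=0
sub $t0, $t0, 2 → $t0=4-2=2
cmp $t0, 0  (cmp 2,0)
bne L1: taken
mul $t5, $t5, $t0 → $t5=46080*2=92160
and $t6, $t6, $t5 → $t6=0&92160=0
sub $t0, $t0, 2 → $t0=2-2=0
cmp $t0, 0  (cmp 0,0)
bne L1: not taken
halt.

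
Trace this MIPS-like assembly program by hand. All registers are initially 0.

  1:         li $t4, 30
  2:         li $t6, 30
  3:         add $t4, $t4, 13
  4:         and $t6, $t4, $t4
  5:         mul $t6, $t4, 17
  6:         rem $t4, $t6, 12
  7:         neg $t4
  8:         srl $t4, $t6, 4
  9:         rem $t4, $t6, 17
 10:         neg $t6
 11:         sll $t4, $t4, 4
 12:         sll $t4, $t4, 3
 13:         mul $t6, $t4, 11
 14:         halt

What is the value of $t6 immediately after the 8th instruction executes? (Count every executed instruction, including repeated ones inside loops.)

731

after li $t4, 30: $t4=30
after li $t6, 30: $t6=30
after add $t4, $t4, 13: $t4=30+13=43
after and $t6, $t4, $t4: $t6=43&43=43
after mul $t6, $t4, 17: $t6=43*17=731
after rem $t4, $t6, 12: $t4=731%12=11
after neg $t4: $t4=-(11)=-11
after srl $t4, $t6, 4: $t4=731>>4=45
After step 8: $t6 = 731.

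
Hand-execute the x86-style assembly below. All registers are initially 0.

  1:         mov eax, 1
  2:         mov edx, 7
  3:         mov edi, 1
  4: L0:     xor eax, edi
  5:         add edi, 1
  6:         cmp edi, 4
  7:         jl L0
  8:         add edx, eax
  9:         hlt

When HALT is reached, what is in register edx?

8

eax=1
edx=7
edi=1
eax=1^1=0
edi=1+1=2
cmp edi, 4  (cmp 2,4)
jl L0: taken
eax=0^2=2
edi=2+1=3
cmp edi, 4  (cmp 3,4)
jl L0: taken
eax=2^3=1
edi=3+1=4
cmp edi, 4  (cmp 4,4)
jl L0: not taken
edx=7+1=8
halt.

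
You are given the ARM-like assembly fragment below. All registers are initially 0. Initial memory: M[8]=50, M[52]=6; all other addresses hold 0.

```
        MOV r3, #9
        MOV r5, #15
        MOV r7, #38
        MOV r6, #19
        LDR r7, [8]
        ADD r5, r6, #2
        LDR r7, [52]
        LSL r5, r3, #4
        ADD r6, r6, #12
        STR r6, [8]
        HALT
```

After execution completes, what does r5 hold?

MOV r3, #9 → r3=9
MOV r5, #15 → r5=15
MOV r7, #38 → r7=38
MOV r6, #19 → r6=19
LDR r7, [8] → r7=M[8]=50
ADD r5, r6, #2 → r5=19+2=21
LDR r7, [52] → r7=M[52]=6
LSL r5, r3, #4 → r5=9<<4=144
ADD r6, r6, #12 → r6=19+12=31
STR r6, [8] → M[8]=31
halt.

144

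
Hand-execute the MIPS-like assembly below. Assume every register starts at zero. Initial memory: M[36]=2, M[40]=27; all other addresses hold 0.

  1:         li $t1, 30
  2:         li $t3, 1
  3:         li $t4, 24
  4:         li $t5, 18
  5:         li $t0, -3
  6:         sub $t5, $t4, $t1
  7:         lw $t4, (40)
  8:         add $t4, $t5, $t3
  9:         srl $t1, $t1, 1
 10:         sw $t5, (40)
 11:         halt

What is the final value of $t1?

15

after li $t1, 30: $t1=30
after li $t3, 1: $t3=1
after li $t4, 24: $t4=24
after li $t5, 18: $t5=18
after li $t0, -3: $t0=-3
after sub $t5, $t4, $t1: $t5=24-30=-6
after lw $t4, (40): $t4=M[40]=27
after add $t4, $t5, $t3: $t4=(-6)+1=-5
after srl $t1, $t1, 1: $t1=30>>1=15
sw $t5, (40) → M[40]=-6
halt.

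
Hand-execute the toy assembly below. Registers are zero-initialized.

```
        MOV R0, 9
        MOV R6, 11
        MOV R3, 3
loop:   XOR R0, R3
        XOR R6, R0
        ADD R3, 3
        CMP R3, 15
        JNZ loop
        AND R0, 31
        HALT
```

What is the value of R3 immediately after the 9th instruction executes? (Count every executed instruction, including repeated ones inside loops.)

after MOV R0, 9: R0=9
after MOV R6, 11: R6=11
after MOV R3, 3: R3=3
after XOR R0, R3: R0=9^3=10
after XOR R6, R0: R6=11^10=1
after ADD R3, 3: R3=3+3=6
CMP R3, 15  (cmp 6,15)
JNZ loop: taken
after XOR R0, R3: R0=10^6=12
After step 9: R3 = 6.

6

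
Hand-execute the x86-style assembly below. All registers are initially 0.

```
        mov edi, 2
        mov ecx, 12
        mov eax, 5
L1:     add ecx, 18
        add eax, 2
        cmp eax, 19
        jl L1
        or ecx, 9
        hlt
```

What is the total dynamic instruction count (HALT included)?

mov edi, 2 → edi=2
mov ecx, 12 → ecx=12
mov eax, 5 → eax=5
add ecx, 18 → ecx=12+18=30
add eax, 2 → eax=5+2=7
cmp eax, 19  (cmp 7,19)
jl L1: taken
add ecx, 18 → ecx=30+18=48
add eax, 2 → eax=7+2=9
cmp eax, 19  (cmp 9,19)
jl L1: taken
add ecx, 18 → ecx=48+18=66
add eax, 2 → eax=9+2=11
cmp eax, 19  (cmp 11,19)
jl L1: taken
add ecx, 18 → ecx=66+18=84
add eax, 2 → eax=11+2=13
cmp eax, 19  (cmp 13,19)
jl L1: taken
add ecx, 18 → ecx=84+18=102
add eax, 2 → eax=13+2=15
cmp eax, 19  (cmp 15,19)
jl L1: taken
add ecx, 18 → ecx=102+18=120
add eax, 2 → eax=15+2=17
cmp eax, 19  (cmp 17,19)
jl L1: taken
add ecx, 18 → ecx=120+18=138
add eax, 2 → eax=17+2=19
cmp eax, 19  (cmp 19,19)
jl L1: not taken
or ecx, 9 → ecx=138|9=139
halt.
Total executed instructions: 33.

33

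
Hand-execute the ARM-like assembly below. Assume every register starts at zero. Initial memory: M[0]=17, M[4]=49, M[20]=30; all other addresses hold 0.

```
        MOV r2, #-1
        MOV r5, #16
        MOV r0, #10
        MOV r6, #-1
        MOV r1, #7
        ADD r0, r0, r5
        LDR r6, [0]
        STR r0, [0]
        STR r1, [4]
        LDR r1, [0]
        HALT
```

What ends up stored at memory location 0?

r2=-1
r5=16
r0=10
r6=-1
r1=7
r0=10+16=26
r6=M[0]=17
STR r0, [0] → M[0]=26
STR r1, [4] → M[4]=7
r1=M[0]=26
halt.

26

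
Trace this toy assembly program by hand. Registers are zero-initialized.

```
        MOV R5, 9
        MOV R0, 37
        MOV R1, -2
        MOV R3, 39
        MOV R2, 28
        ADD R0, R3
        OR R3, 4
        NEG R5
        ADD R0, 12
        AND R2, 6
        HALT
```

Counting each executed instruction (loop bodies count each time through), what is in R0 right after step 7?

76

R5=9
R0=37
R1=-2
R3=39
R2=28
R0=37+39=76
R3=39|4=39
After step 7: R0 = 76.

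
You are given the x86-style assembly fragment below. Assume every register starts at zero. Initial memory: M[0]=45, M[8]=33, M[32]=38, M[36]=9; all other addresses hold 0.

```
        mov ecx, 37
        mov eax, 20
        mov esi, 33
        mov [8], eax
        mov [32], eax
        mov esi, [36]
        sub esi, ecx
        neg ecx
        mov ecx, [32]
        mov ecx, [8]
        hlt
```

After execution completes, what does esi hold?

mov ecx, 37 → ecx=37
mov eax, 20 → eax=20
mov esi, 33 → esi=33
mov [8], eax → M[8]=20
mov [32], eax → M[32]=20
mov esi, [36] → esi=M[36]=9
sub esi, ecx → esi=9-37=-28
neg ecx → ecx=-(37)=-37
mov ecx, [32] → ecx=M[32]=20
mov ecx, [8] → ecx=M[8]=20
halt.

-28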